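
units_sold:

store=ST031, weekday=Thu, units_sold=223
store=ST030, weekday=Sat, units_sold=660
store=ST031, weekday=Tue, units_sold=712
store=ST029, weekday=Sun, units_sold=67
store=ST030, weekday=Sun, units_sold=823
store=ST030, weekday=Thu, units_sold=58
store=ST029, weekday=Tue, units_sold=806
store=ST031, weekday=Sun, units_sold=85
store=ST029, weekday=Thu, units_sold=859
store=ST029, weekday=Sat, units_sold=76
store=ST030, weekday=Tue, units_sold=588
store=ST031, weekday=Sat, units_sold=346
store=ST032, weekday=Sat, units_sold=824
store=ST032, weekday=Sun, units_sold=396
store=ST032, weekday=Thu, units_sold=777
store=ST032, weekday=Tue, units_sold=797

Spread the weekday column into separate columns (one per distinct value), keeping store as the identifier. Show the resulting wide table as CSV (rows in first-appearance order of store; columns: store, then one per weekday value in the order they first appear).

store,Thu,Sat,Tue,Sun
ST031,223,346,712,85
ST030,58,660,588,823
ST029,859,76,806,67
ST032,777,824,797,396

Columns: store plus the 4 distinct weekday values (Thu, Sat, Tue, Sun).
For example, row ST031 column Thu takes units_sold=223 from the long row (ST031, Thu).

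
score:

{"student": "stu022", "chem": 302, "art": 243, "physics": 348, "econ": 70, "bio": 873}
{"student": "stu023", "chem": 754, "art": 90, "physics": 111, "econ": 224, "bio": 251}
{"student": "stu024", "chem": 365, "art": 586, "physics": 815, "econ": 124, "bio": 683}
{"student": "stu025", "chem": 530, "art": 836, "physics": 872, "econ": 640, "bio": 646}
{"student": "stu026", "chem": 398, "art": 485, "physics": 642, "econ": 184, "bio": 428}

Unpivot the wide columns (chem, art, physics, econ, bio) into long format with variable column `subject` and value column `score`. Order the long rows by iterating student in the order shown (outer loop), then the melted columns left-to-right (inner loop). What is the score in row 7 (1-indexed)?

90

25 rows total (5 × 5). Row 7: index ⌊(7-1)/5⌋ = 1 into student → stu023; (7-1) mod 5 = 1 into the melted columns → art.
So row 7 is (stu023, art, 90); score = 90.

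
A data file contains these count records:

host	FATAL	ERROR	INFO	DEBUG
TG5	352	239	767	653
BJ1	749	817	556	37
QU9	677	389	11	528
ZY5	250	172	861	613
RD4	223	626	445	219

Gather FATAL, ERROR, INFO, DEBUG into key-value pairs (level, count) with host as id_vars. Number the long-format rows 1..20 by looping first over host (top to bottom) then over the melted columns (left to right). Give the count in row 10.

389

20 rows total (5 × 4). Row 10: index ⌊(10-1)/4⌋ = 2 into host → QU9; (10-1) mod 4 = 1 into the melted columns → ERROR.
So row 10 is (QU9, ERROR, 389); count = 389.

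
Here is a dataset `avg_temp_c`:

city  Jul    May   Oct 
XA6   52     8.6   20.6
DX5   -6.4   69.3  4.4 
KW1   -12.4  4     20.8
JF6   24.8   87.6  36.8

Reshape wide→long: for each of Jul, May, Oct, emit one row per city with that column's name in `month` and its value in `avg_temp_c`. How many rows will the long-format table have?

12

4 city values × 3 melted columns = 12 rows.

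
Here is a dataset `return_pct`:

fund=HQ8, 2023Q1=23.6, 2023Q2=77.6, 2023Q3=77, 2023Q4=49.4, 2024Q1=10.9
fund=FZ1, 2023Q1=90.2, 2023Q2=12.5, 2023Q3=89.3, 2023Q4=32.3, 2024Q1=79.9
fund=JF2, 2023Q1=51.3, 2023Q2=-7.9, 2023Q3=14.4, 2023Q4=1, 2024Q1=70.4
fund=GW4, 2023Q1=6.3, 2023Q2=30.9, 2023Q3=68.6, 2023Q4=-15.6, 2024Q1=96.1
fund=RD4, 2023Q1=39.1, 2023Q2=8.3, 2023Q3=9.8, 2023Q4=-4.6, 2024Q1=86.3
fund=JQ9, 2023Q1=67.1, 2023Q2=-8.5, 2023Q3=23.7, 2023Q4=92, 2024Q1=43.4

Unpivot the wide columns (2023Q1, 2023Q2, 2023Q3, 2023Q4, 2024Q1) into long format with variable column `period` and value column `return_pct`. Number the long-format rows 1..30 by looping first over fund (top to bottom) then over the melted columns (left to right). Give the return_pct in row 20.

30 rows total (6 × 5). Row 20: index ⌊(20-1)/5⌋ = 3 into fund → GW4; (20-1) mod 5 = 4 into the melted columns → 2024Q1.
So row 20 is (GW4, 2024Q1, 96.1); return_pct = 96.1.

96.1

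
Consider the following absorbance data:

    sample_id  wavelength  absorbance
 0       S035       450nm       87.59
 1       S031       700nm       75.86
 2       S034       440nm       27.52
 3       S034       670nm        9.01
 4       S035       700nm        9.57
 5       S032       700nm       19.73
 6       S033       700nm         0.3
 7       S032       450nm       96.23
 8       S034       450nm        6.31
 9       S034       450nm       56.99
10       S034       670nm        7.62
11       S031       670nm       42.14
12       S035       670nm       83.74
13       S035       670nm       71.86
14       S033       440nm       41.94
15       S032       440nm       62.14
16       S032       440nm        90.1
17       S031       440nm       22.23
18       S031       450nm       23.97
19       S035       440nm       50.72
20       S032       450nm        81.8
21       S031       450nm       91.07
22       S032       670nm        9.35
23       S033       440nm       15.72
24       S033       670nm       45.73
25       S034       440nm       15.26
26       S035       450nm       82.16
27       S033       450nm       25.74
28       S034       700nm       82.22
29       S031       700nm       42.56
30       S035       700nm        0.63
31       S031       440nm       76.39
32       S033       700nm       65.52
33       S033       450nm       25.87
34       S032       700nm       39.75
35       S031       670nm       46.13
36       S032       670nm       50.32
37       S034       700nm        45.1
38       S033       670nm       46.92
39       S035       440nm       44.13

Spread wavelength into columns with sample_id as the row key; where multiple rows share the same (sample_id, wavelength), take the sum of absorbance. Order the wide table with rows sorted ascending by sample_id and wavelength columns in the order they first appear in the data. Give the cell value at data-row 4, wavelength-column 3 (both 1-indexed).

42.78

With rows sorted ascending by sample_id, row 4 is sample_id=S034. wavelength columns in first-appearance order: 450nm, 700nm, 440nm, 670nm; column 3 is 440nm.
Long rows with sample_id=S034, wavelength=440nm: 27.52 + 15.26 = 42.78.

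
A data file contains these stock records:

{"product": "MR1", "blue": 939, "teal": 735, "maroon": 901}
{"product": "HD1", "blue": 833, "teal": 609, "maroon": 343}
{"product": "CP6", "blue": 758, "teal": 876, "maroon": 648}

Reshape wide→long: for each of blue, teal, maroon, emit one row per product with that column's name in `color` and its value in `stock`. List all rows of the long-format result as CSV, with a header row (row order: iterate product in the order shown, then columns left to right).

product,color,stock
MR1,blue,939
MR1,teal,735
MR1,maroon,901
HD1,blue,833
HD1,teal,609
HD1,maroon,343
CP6,blue,758
CP6,teal,876
CP6,maroon,648

Each (product, column) pair becomes one row: 3 × 3 = 9 rows.
For example, (MR1, blue) → stock=939.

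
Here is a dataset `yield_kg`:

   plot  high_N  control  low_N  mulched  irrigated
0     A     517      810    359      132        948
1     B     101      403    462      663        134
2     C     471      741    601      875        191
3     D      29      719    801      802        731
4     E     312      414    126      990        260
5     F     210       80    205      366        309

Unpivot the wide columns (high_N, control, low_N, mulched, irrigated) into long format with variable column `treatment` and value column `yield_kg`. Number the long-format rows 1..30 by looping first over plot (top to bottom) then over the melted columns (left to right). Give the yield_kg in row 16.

29

30 rows total (6 × 5). Row 16: index ⌊(16-1)/5⌋ = 3 into plot → D; (16-1) mod 5 = 0 into the melted columns → high_N.
So row 16 is (D, high_N, 29); yield_kg = 29.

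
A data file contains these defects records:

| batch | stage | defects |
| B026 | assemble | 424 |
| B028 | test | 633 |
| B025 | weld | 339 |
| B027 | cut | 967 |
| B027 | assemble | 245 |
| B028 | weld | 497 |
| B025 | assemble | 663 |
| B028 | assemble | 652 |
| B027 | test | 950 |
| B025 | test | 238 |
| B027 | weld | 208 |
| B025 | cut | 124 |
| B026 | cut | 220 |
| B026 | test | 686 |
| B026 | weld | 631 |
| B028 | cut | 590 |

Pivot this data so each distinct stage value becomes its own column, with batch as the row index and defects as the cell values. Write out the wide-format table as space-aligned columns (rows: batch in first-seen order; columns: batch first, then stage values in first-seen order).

Columns: batch plus the 4 distinct stage values (assemble, test, weld, cut).
For example, row B026 column assemble takes defects=424 from the long row (B026, assemble).

batch  assemble  test  weld  cut
B026   424       686   631   220
B028   652       633   497   590
B025   663       238   339   124
B027   245       950   208   967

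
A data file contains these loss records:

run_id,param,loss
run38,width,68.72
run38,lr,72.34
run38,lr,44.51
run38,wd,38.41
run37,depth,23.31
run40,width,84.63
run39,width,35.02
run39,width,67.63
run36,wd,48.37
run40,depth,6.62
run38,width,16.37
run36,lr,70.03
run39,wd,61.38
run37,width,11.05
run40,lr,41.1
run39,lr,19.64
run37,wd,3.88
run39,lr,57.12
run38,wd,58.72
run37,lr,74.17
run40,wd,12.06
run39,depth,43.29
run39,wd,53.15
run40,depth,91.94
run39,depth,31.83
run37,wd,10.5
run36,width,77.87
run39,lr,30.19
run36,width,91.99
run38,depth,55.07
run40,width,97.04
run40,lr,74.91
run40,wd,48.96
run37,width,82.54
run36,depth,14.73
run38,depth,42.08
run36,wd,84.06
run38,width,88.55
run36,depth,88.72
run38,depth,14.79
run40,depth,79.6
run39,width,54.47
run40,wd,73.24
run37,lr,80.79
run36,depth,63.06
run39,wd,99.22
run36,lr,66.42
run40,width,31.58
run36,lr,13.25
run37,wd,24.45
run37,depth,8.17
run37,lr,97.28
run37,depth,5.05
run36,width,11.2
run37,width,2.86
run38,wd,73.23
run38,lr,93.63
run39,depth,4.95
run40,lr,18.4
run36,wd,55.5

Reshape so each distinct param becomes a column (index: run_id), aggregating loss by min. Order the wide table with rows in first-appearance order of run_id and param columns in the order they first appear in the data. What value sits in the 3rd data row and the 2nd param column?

18.4

With rows in first-appearance order of run_id, row 3 is run_id=run40. param columns in first-appearance order: width, lr, wd, depth; column 2 is lr.
Long rows with run_id=run40, param=lr: min(41.1, 74.91, 18.4) = 18.4.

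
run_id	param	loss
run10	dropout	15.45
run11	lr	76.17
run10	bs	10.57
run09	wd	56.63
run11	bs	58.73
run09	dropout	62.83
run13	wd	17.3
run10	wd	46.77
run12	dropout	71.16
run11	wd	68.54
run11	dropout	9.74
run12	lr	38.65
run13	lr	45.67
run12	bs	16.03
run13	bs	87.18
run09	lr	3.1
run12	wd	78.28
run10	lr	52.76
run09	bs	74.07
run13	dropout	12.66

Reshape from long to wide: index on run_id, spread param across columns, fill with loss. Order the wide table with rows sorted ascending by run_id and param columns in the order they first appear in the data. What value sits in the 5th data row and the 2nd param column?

With rows sorted ascending by run_id, row 5 is run_id=run13. param columns in first-appearance order: dropout, lr, bs, wd; column 2 is lr.
Long rows with run_id=run13, param=lr: loss = 45.67.

45.67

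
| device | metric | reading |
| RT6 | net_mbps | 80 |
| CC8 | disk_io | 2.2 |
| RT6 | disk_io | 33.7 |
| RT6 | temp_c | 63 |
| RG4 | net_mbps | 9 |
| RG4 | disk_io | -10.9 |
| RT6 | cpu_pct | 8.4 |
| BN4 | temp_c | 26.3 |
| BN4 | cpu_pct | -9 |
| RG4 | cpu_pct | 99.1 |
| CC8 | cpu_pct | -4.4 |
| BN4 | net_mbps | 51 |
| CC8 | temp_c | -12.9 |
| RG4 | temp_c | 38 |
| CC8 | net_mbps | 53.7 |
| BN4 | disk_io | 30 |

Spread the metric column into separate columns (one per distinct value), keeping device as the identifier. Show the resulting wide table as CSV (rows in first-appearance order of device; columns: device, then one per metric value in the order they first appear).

device,net_mbps,disk_io,temp_c,cpu_pct
RT6,80,33.7,63,8.4
CC8,53.7,2.2,-12.9,-4.4
RG4,9,-10.9,38,99.1
BN4,51,30,26.3,-9

Columns: device plus the 4 distinct metric values (net_mbps, disk_io, temp_c, cpu_pct).
For example, row RT6 column net_mbps takes reading=80 from the long row (RT6, net_mbps).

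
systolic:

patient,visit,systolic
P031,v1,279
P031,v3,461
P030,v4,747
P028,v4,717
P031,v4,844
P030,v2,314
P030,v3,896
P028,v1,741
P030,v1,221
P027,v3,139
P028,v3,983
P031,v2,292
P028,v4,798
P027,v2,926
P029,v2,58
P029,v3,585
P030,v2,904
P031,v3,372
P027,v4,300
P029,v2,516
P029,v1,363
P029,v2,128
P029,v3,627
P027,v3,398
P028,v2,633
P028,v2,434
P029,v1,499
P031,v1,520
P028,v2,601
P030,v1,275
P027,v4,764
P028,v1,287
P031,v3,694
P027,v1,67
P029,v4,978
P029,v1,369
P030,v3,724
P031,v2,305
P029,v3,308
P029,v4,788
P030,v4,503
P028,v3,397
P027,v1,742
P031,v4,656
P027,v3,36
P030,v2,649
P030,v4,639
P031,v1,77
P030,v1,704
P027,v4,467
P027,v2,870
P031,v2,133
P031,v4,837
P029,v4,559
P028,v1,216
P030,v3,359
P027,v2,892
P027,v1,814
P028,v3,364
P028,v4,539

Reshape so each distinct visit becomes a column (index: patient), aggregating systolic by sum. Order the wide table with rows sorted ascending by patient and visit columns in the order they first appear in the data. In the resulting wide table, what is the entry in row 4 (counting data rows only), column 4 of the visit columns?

With rows sorted ascending by patient, row 4 is patient=P030. visit columns in first-appearance order: v1, v3, v4, v2; column 4 is v2.
Long rows with patient=P030, visit=v2: 314 + 904 + 649 = 1867.

1867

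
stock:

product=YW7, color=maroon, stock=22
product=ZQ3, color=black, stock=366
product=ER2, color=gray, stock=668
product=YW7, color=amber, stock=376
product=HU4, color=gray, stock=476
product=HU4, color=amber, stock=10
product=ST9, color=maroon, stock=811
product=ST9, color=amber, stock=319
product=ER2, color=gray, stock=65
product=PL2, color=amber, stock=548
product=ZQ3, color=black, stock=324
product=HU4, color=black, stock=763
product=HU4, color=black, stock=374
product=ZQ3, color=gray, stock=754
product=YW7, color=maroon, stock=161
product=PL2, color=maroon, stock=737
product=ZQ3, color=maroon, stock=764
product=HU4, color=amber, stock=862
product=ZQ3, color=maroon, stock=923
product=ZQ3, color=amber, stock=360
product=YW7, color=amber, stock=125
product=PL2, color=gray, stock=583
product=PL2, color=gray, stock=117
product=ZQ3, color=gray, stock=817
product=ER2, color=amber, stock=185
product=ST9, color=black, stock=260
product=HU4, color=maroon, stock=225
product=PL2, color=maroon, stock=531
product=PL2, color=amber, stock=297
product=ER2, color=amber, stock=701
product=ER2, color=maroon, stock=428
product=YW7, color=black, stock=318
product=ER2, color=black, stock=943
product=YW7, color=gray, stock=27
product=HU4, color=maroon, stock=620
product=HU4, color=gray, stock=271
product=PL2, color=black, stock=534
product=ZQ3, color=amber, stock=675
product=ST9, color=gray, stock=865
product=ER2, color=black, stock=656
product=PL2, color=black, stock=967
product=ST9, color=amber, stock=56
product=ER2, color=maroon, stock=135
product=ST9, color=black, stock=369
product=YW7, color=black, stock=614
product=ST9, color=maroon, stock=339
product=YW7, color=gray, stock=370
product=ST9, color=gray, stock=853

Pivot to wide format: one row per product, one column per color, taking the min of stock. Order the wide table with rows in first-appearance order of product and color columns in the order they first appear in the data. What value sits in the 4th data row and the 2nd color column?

With rows in first-appearance order of product, row 4 is product=HU4. color columns in first-appearance order: maroon, black, gray, amber; column 2 is black.
Long rows with product=HU4, color=black: min(763, 374) = 374.

374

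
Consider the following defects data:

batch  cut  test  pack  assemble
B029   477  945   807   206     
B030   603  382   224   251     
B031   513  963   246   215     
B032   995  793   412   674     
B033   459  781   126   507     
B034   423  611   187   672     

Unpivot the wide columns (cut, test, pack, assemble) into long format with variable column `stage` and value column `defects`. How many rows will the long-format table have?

24

6 batch values × 4 melted columns = 24 rows.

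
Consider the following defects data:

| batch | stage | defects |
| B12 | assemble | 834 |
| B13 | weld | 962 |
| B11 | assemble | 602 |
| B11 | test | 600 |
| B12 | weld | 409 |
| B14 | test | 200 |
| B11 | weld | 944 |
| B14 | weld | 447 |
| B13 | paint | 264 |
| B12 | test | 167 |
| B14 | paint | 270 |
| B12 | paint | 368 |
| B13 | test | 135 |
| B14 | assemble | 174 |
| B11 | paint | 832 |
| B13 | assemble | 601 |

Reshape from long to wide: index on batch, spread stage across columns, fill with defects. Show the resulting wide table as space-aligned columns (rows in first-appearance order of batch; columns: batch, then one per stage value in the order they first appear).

Columns: batch plus the 4 distinct stage values (assemble, weld, test, paint).
For example, row B12 column assemble takes defects=834 from the long row (B12, assemble).

batch  assemble  weld  test  paint
B12    834       409   167   368  
B13    601       962   135   264  
B11    602       944   600   832  
B14    174       447   200   270  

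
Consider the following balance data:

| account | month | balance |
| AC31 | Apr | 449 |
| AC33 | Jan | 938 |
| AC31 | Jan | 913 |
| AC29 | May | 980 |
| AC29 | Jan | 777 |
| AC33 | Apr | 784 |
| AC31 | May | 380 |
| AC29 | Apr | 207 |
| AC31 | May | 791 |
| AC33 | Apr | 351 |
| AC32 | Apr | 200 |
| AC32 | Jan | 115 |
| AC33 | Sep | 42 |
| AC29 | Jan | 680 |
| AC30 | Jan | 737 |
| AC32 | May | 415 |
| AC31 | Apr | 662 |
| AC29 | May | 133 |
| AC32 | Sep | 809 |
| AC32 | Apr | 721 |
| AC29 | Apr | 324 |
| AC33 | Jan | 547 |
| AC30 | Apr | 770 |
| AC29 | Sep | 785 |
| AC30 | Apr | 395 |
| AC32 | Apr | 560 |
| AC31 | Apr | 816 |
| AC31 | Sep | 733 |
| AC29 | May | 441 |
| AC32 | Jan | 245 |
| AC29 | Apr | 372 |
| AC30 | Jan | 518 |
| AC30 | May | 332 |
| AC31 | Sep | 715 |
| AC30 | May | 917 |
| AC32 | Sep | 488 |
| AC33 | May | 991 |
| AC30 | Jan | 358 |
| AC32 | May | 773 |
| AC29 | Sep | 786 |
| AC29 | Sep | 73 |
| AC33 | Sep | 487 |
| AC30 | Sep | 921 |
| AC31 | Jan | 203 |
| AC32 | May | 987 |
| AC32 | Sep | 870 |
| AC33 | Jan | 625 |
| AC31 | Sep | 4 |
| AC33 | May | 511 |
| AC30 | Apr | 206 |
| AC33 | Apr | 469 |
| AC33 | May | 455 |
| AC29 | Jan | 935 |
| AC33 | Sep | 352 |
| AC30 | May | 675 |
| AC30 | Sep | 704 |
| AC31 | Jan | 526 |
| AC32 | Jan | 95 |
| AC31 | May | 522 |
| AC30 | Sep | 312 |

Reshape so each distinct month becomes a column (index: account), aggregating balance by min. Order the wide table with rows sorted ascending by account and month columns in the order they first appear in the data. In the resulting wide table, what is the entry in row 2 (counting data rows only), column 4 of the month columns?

With rows sorted ascending by account, row 2 is account=AC30. month columns in first-appearance order: Apr, Jan, May, Sep; column 4 is Sep.
Long rows with account=AC30, month=Sep: min(921, 704, 312) = 312.

312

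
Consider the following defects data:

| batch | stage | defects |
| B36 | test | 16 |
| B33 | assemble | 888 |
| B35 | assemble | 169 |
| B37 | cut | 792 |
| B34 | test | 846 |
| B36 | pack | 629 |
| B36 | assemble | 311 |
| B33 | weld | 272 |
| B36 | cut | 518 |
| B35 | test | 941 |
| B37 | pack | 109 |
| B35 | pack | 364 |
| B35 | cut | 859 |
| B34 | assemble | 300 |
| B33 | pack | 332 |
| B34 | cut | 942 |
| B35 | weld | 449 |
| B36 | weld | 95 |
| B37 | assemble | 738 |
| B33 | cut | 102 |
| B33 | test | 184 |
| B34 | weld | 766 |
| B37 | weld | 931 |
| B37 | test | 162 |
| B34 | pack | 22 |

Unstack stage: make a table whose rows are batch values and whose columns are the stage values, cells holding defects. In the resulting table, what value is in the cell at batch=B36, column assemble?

311

Wide layout: rows indexed by batch, columns are the 5 distinct stage values (test, assemble, cut, pack, weld).
Cell (batch=B36, stage=assemble) draws from the long row where batch=B36 and stage=assemble, which has defects=311.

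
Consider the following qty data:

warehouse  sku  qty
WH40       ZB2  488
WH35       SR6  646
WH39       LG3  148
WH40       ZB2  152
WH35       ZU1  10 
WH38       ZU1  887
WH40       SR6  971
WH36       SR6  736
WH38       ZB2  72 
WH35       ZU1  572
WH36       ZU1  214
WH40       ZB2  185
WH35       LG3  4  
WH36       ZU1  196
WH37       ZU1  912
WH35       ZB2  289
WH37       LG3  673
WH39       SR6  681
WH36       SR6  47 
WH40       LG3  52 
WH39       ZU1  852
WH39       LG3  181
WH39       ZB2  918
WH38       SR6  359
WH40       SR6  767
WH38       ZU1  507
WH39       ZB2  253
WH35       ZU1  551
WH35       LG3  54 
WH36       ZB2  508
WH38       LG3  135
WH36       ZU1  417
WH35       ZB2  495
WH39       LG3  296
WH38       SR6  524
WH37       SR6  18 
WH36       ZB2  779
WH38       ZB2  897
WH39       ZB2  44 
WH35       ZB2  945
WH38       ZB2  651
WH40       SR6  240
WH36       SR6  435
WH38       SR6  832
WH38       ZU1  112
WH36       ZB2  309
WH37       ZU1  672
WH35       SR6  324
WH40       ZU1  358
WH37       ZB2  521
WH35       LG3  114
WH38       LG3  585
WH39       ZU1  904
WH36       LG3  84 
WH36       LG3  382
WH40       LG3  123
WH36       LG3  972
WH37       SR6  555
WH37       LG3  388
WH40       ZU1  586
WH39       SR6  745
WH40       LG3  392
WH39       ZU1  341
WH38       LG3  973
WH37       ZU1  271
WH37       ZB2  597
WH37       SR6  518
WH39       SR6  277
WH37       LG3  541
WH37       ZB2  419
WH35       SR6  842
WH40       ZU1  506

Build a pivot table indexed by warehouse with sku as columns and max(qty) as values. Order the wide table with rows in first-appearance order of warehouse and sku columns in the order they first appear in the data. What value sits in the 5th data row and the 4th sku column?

With rows in first-appearance order of warehouse, row 5 is warehouse=WH36. sku columns in first-appearance order: ZB2, SR6, LG3, ZU1; column 4 is ZU1.
Long rows with warehouse=WH36, sku=ZU1: max(214, 196, 417) = 417.

417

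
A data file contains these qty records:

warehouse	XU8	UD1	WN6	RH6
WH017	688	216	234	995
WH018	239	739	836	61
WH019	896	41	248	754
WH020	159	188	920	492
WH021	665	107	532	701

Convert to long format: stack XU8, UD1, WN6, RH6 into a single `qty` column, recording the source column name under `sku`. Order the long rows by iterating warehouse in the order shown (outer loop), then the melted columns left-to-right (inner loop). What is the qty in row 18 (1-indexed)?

20 rows total (5 × 4). Row 18: index ⌊(18-1)/4⌋ = 4 into warehouse → WH021; (18-1) mod 4 = 1 into the melted columns → UD1.
So row 18 is (WH021, UD1, 107); qty = 107.

107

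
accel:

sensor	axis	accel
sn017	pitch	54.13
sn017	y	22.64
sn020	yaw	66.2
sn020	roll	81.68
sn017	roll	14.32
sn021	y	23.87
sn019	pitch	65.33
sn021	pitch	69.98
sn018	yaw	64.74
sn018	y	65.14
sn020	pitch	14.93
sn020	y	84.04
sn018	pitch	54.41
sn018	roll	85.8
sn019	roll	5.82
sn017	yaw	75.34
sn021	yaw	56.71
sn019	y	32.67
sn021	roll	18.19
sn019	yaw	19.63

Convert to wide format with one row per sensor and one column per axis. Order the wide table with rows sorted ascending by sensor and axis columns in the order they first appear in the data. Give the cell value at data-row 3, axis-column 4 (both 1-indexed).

5.82

With rows sorted ascending by sensor, row 3 is sensor=sn019. axis columns in first-appearance order: pitch, y, yaw, roll; column 4 is roll.
Long rows with sensor=sn019, axis=roll: accel = 5.82.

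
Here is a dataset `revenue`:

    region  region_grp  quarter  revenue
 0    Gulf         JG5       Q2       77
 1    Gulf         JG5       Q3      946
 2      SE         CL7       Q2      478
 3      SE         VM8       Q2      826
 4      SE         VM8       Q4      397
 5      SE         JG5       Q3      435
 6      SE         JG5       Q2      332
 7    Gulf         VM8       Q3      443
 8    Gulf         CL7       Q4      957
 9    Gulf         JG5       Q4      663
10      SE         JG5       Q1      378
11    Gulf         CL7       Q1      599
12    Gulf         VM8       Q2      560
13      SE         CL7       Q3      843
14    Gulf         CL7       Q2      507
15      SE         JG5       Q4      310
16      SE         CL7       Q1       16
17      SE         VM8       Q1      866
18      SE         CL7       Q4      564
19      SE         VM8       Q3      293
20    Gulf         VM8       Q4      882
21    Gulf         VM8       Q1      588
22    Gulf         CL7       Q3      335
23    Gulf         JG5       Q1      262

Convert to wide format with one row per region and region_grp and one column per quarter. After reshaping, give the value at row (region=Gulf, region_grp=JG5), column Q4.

Wide layout: rows indexed by region and region_grp, columns are the 4 distinct quarter values (Q2, Q3, Q4, Q1).
Cell (region=Gulf, region_grp=JG5, quarter=Q4) draws from the long row where region=Gulf, region_grp=JG5 and quarter=Q4, which has revenue=663.

663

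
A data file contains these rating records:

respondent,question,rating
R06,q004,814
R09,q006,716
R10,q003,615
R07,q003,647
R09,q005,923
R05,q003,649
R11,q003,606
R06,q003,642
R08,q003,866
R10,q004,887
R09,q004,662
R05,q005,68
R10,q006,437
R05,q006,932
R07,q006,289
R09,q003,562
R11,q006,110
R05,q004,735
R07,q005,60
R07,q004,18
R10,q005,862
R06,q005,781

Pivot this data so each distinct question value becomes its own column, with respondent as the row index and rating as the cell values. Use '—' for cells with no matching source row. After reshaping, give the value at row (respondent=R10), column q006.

The long row with respondent=R10, question=q006 has rating=437.

437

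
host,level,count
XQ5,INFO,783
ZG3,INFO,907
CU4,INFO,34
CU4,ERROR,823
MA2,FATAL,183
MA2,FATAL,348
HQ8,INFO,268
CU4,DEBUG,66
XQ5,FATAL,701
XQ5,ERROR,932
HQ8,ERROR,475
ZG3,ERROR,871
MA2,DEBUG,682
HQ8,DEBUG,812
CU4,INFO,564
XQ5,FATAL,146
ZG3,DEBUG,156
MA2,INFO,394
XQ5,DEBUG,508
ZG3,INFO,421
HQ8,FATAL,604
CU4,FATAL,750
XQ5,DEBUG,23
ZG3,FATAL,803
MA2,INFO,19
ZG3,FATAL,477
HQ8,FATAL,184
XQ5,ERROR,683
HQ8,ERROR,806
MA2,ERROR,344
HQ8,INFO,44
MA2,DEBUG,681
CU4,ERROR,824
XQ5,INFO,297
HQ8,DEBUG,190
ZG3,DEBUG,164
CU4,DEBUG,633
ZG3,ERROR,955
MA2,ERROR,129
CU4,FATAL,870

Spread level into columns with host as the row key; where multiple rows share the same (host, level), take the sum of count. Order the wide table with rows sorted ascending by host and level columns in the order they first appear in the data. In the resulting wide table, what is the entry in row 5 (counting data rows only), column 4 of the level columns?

With rows sorted ascending by host, row 5 is host=ZG3. level columns in first-appearance order: INFO, ERROR, FATAL, DEBUG; column 4 is DEBUG.
Long rows with host=ZG3, level=DEBUG: 156 + 164 = 320.

320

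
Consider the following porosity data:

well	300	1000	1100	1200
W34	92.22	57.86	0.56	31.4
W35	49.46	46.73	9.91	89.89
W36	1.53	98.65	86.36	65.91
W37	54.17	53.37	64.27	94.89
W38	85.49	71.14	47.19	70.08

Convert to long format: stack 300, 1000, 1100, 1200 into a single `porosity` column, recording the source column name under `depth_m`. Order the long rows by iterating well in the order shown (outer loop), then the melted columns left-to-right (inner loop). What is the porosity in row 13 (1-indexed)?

54.17

20 rows total (5 × 4). Row 13: index ⌊(13-1)/4⌋ = 3 into well → W37; (13-1) mod 4 = 0 into the melted columns → 300.
So row 13 is (W37, 300, 54.17); porosity = 54.17.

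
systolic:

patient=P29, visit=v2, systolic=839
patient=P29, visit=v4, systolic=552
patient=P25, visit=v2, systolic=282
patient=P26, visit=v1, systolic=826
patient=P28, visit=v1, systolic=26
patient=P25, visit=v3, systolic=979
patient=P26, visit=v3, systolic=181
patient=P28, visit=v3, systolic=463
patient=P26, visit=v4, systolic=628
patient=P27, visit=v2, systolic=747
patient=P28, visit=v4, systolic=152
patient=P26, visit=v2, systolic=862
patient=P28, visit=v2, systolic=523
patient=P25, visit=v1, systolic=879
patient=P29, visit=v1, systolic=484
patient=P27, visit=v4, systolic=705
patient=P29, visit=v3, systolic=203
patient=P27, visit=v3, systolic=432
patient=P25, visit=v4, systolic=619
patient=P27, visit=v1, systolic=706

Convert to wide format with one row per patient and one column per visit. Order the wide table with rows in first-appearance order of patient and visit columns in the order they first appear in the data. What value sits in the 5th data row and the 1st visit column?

With rows in first-appearance order of patient, row 5 is patient=P27. visit columns in first-appearance order: v2, v4, v1, v3; column 1 is v2.
Long rows with patient=P27, visit=v2: systolic = 747.

747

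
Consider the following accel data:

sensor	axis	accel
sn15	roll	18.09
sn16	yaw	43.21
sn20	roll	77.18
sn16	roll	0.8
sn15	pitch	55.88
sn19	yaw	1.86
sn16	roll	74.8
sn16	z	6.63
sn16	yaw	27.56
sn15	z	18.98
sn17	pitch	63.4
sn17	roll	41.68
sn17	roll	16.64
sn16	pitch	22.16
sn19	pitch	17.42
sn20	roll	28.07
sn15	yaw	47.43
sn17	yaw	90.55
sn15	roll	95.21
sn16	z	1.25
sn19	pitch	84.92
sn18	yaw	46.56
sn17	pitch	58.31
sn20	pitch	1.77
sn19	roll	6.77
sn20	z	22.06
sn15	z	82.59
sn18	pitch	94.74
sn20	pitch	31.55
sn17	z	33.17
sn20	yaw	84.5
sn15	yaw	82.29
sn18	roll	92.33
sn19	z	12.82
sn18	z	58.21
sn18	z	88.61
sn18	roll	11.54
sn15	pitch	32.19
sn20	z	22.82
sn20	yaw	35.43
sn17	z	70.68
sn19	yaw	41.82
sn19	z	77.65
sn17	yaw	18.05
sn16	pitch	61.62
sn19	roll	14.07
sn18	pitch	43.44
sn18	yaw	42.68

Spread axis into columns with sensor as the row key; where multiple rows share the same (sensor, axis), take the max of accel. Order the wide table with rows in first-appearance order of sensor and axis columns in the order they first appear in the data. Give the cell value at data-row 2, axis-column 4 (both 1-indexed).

With rows in first-appearance order of sensor, row 2 is sensor=sn16. axis columns in first-appearance order: roll, yaw, pitch, z; column 4 is z.
Long rows with sensor=sn16, axis=z: max(6.63, 1.25) = 6.63.

6.63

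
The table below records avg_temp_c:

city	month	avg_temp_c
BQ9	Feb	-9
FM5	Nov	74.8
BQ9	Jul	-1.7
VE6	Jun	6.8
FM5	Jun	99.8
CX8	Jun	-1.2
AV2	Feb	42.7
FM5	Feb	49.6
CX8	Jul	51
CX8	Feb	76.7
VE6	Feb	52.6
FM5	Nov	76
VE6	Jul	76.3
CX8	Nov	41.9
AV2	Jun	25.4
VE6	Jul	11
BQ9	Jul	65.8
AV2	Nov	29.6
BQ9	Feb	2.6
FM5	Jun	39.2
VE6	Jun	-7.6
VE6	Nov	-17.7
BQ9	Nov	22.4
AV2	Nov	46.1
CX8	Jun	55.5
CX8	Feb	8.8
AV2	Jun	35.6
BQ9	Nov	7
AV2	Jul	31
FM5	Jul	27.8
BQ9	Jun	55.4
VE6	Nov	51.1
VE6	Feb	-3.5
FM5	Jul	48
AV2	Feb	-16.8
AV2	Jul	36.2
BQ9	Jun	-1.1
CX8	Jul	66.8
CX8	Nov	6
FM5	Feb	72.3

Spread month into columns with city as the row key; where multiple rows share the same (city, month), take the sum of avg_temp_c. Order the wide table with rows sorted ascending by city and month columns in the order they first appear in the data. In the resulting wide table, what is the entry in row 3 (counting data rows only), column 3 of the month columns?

117.8

With rows sorted ascending by city, row 3 is city=CX8. month columns in first-appearance order: Feb, Nov, Jul, Jun; column 3 is Jul.
Long rows with city=CX8, month=Jul: 51 + 66.8 = 117.8.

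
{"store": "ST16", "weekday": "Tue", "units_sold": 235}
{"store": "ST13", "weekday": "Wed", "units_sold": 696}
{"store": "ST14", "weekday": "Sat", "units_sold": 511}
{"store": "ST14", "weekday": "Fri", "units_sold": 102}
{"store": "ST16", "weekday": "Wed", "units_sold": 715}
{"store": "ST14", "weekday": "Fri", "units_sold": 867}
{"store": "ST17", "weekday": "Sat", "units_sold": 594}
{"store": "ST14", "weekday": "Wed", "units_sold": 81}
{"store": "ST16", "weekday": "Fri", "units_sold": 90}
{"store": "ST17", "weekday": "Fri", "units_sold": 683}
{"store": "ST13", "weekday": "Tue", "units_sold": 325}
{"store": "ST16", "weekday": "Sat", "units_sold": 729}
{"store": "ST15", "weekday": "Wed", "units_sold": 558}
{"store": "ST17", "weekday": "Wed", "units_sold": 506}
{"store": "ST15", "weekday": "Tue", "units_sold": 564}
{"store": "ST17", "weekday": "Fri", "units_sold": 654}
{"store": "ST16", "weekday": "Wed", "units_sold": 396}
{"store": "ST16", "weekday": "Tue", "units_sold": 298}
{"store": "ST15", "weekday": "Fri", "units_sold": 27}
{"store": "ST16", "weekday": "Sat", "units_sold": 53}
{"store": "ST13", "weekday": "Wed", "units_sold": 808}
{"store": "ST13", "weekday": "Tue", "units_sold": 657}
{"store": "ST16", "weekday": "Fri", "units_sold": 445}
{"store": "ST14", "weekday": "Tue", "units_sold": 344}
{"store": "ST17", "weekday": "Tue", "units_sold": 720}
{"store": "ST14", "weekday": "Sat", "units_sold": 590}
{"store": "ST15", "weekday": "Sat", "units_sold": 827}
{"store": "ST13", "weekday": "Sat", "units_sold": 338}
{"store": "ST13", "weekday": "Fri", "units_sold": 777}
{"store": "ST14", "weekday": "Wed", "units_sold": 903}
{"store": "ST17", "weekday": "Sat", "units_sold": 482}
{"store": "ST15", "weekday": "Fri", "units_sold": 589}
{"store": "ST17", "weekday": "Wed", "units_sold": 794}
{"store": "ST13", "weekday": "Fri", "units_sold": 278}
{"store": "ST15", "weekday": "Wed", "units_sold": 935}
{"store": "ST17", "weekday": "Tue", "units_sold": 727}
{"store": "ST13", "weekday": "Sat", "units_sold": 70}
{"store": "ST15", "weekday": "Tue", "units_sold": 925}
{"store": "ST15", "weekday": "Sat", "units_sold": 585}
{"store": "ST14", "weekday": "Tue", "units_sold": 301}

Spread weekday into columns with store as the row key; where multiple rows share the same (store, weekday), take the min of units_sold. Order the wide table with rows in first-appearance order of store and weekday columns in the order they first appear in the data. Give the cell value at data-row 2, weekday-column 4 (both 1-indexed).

With rows in first-appearance order of store, row 2 is store=ST13. weekday columns in first-appearance order: Tue, Wed, Sat, Fri; column 4 is Fri.
Long rows with store=ST13, weekday=Fri: min(777, 278) = 278.

278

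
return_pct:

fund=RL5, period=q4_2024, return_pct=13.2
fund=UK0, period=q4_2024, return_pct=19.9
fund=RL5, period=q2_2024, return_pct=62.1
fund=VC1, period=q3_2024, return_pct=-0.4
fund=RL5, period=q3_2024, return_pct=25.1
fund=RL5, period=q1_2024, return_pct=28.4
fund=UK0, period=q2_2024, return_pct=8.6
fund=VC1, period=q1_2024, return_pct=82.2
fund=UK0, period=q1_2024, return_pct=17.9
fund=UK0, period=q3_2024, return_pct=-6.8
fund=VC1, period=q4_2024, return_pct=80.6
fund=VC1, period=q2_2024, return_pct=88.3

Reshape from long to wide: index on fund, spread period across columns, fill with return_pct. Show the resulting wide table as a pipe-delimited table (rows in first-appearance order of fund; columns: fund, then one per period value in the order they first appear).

| fund | q4_2024 | q2_2024 | q3_2024 | q1_2024 |
| RL5 | 13.2 | 62.1 | 25.1 | 28.4 |
| UK0 | 19.9 | 8.6 | -6.8 | 17.9 |
| VC1 | 80.6 | 88.3 | -0.4 | 82.2 |

Columns: fund plus the 4 distinct period values (q4_2024, q2_2024, q3_2024, q1_2024).
For example, row RL5 column q4_2024 takes return_pct=13.2 from the long row (RL5, q4_2024).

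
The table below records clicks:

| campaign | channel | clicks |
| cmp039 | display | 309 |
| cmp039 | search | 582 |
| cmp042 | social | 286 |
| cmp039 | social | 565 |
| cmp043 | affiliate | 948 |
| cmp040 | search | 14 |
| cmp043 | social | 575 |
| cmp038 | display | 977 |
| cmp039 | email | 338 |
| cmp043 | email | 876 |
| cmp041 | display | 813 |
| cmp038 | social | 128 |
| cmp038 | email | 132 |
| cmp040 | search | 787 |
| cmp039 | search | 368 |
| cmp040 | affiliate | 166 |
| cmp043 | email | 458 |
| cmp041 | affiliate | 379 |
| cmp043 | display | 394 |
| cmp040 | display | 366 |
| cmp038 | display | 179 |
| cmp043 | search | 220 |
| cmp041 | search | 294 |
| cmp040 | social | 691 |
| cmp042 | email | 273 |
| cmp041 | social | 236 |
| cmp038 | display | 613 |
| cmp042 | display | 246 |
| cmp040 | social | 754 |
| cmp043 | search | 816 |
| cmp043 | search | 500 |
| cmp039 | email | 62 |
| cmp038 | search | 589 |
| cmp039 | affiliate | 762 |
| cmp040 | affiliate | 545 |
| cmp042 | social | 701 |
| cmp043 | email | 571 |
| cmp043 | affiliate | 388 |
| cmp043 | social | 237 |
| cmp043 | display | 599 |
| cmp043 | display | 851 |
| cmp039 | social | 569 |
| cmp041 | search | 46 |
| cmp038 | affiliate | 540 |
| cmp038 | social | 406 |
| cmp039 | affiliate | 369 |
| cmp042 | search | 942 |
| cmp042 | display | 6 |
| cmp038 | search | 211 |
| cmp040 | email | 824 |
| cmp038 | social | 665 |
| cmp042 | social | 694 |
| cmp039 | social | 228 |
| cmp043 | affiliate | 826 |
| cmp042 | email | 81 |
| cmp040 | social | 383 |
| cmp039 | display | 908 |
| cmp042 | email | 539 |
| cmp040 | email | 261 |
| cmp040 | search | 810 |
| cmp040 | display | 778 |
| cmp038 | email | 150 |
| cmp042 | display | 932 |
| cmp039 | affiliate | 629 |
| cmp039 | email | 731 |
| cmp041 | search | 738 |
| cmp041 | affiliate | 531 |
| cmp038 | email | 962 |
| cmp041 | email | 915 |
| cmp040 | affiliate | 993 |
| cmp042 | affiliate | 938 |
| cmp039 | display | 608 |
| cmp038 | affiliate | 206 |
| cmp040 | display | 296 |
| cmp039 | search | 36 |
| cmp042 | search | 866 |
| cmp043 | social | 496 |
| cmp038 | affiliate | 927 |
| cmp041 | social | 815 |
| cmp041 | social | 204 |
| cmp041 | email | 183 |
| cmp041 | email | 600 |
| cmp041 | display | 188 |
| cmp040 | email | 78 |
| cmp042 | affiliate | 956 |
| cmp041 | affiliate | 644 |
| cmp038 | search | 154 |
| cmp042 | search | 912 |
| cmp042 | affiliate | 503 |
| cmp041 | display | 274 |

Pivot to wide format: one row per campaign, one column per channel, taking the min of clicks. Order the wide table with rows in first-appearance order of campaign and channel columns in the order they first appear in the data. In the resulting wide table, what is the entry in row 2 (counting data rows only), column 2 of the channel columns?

With rows in first-appearance order of campaign, row 2 is campaign=cmp042. channel columns in first-appearance order: display, search, social, affiliate, email; column 2 is search.
Long rows with campaign=cmp042, channel=search: min(942, 866, 912) = 866.

866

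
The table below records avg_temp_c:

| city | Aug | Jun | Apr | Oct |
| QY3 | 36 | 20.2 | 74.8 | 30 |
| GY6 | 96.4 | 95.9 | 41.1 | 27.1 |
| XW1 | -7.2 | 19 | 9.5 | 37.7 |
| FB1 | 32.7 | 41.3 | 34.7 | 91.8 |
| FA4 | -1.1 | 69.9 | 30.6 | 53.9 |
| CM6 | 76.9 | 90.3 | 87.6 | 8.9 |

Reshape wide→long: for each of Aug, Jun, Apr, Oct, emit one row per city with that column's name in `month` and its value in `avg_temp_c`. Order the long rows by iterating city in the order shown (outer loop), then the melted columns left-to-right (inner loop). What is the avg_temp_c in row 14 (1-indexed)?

41.3

24 rows total (6 × 4). Row 14: index ⌊(14-1)/4⌋ = 3 into city → FB1; (14-1) mod 4 = 1 into the melted columns → Jun.
So row 14 is (FB1, Jun, 41.3); avg_temp_c = 41.3.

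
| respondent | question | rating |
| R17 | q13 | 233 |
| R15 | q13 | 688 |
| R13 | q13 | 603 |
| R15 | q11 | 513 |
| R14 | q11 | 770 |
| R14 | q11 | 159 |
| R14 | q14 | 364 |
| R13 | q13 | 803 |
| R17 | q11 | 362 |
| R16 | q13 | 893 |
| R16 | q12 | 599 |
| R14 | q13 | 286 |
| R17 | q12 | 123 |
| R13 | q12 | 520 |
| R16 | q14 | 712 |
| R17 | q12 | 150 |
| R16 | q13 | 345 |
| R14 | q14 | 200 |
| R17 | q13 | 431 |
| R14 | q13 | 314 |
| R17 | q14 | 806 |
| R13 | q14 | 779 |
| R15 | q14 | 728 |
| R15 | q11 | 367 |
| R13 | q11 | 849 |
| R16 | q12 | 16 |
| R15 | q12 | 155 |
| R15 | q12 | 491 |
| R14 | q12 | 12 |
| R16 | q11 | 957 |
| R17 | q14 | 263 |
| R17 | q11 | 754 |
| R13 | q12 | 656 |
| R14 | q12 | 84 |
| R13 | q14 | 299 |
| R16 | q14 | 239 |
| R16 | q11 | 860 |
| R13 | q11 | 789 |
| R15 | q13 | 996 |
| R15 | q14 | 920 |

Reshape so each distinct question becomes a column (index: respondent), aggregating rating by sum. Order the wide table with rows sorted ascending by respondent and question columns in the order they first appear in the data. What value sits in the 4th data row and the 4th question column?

With rows sorted ascending by respondent, row 4 is respondent=R16. question columns in first-appearance order: q13, q11, q14, q12; column 4 is q12.
Long rows with respondent=R16, question=q12: 599 + 16 = 615.

615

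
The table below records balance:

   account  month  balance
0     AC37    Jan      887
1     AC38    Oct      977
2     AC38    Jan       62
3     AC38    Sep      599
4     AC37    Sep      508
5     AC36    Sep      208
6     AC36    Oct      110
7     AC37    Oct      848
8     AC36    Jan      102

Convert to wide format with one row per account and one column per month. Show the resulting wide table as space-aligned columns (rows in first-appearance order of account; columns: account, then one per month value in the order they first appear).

account  Jan  Oct  Sep
AC37     887  848  508
AC38     62   977  599
AC36     102  110  208

Columns: account plus the 3 distinct month values (Jan, Oct, Sep).
For example, row AC37 column Jan takes balance=887 from the long row (AC37, Jan).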